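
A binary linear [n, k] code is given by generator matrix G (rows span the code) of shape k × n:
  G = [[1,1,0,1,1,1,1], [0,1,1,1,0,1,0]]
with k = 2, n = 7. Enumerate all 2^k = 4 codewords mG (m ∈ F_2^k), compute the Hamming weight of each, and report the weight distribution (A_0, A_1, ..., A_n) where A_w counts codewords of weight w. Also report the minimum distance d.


Weight distribution: A_0 = 1, A_4 = 2, A_6 = 1. Minimum distance d = 4.

Enumerate all 2^2 = 4 messages m ∈ F_2^2.
For each, compute codeword c = mG in F_2^7, then tally its weight.
  m = 00 → c = 0000000, weight = 0.
  m = 10 → c = 1101111, weight = 6.
  m = 01 → c = 0111010, weight = 4.
  m = 11 → c = 1010101, weight = 4.
Tally weights:
  weight 0: 1 codewords.
  weight 4: 2 codewords.
  weight 6: 1 codewords.
Minimum distance d = smallest w > 0 with A_w > 0 = 4.
Sanity: Σ A_w = 4 = 2^2 = 4 ✓.


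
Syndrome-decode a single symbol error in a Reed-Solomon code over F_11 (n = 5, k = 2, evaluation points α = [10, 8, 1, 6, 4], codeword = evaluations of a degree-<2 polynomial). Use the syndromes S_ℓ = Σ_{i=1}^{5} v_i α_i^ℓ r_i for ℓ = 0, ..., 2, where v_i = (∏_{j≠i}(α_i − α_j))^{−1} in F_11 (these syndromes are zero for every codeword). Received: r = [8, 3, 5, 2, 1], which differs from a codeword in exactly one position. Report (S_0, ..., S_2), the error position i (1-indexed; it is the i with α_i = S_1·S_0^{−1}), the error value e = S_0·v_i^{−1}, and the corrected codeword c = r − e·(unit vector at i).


S = (5, 6, 5), error at position 1, error magnitude e = 4, c = [4, 3, 5, 2, 1].

Step 1: column multipliers v_i = (∏_{j≠i}(α_i − α_j))^{−1} mod 11.
  i = 1 (α = 10): (10−8)(10−1)(10−6)(10−4) = 2·9·4·6 = 432 ≡ 3, so v_1 = 3^{−1} = 4 (mod 11).
  i = 2 (α = 8): (8−10)(8−1)(8−6)(8−4) = (−2)·7·2·4 = −112 ≡ 9, so v_2 = 9^{−1} = 5 (mod 11).
  i = 3 (α = 1): (1−10)(1−8)(1−6)(1−4) = (−9)·(−7)·(−5)·(−3) = 945 ≡ 10, so v_3 = 10^{−1} = 10 (mod 11).
  i = 4 (α = 6): (6−10)(6−8)(6−1)(6−4) = (−4)·(−2)·5·2 = 80 ≡ 3, so v_4 = 3^{−1} = 4 (mod 11).
  i = 5 (α = 4): (4−10)(4−8)(4−1)(4−6) = (−6)·(−4)·3·(−2) = −144 ≡ 10, so v_5 = 10^{−1} = 10 (mod 11).
  v = [4, 5, 10, 4, 10].
Step 2: syndromes of r = [8, 3, 5, 2, 1] (all sums mod 11).
  S_0 = Σ v_i r_i = 4·8 + 5·3 + 10·5 + 4·2 + 10·1 = 115 ≡ 5.
  S_1 = Σ v_i α_i r_i = 4·10·8 + 5·8·3 + 10·1·5 + 4·6·2 + 10·4·1 = 578 ≡ 6.
  α_i^2 mod 11 = [1, 9, 1, 3, 5].
  S_2 = Σ v_i α_i^2 r_i = 4·1·8 + 5·9·3 + 10·1·5 + 4·3·2 + 10·5·1 = 291 ≡ 5.
  S = (5, 6, 5) ≠ 0, so r is not a codeword (an error is present).
Step 3: locate the error. For a single error e at position i, S_ℓ = v_i·e·α_i^ℓ, so α_err = S_1/S_0.
  S_0^{−1} = 5^{−1} = 9 (mod 11), so α_err = 6·9 = 54 ≡ 10 = α_1. Error position i = 1.
  Consistency check: S_2/S_1 = 5·2 = 10 ≡ 10 = α_err ✓ (single-error assumption holds).
Step 4: error magnitude e = S_0/v_1 = S_0·∏_{j≠1}(α_1 − α_j) = 5·3 = 15 ≡ 4 (mod 11).
Step 5: correct position 1: c_1 = r_1 − e = 8 − 4 ≡ 4 (mod 11). Hence c = [4, 3, 5, 2, 1].
  Check: interpolating c through the α_i gives m(x) = 10 + 6·x (degree < 2) with m(α_i) = c_i for every i, so c is indeed a codeword.


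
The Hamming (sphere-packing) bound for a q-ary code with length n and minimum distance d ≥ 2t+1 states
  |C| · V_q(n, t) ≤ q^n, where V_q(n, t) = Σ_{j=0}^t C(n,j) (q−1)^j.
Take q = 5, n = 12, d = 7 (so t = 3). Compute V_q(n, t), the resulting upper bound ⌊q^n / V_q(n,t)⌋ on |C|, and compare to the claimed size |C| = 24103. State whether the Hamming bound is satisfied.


V_q(n, t) = 15185, q^n = 244140625, Hamming bound = 16077, |C| = 24103 > bound (violated).

Step 1: Compute V_q(n, t) = Σ_{j=0}^3 C(n, j) (q−1)^j.
  j = 0: C(12,0)·(4)^0 = 1·1 = 1.
  j = 1: C(12,1)·(4)^1 = 12·4 = 48.
  j = 2: C(12,2)·(4)^2 = 66·16 = 1056.
  j = 3: C(12,3)·(4)^3 = 220·64 = 14080.
  V_q(n, t) = 1 + 48 + 1056 + 14080 = 15185.
Step 2: q^n = 5^12 = 244140625.
Step 3: Hamming bound ⌊q^n / V_q(n,t)⌋ = ⌊244140625/15185⌋ = 16077.
Step 4: Compare |C| = 24103 to 16077: violated.
The claimed |C| lies above the Hamming bound, so no 5-ary code of length 12 with d ≥ 7 can have 24103 codewords.


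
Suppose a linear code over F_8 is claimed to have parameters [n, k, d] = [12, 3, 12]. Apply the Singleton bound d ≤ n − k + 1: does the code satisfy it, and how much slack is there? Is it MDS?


Singleton RHS = n − k + 1 = 10, slack = -2, bound violated (no such code; not MDS).

Singleton bound: d ≤ n − k + 1.
Here n = 12, k = 3, so n − k + 1 = 10.
Given d = 12, check d ≤ 10: NO.
Slack = (n − k + 1) − d = -2.
The slack is negative: d = 12 exceeds n − k + 1 = 10 by 2, so the Singleton bound is violated and no linear [12, 3, 12]_8 code can exist. In particular it is not MDS (MDS requires d = n − k + 1 exactly).
Description: the claimed parameters are [12, 3, 12]_8; such a code would be impossible (violates the Singleton bound).


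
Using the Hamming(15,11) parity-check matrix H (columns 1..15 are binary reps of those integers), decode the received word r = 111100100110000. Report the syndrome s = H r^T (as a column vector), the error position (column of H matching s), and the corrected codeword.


s = (0, 0, 1, 0)^T, error position = 2, corrected codeword c = 101100100110000

Compute s = H r^T mod 2 one row at a time:
  s_1 = 0 + 0 + 1 + 1 + 0 + 0 + 0 + 0 = 2 ≡ 0 (mod 2).
  s_2 = 1 + 0 + 0 + 1 + 0 + 0 + 0 + 0 = 2 ≡ 0 (mod 2).
  s_3 = 1 + 1 + 0 + 1 + 1 + 1 + 0 + 0 = 5 ≡ 1 (mod 2).
  s_4 = 1 + 1 + 0 + 1 + 0 + 1 + 0 + 0 = 4 ≡ 0 (mod 2).
s = (0, 0, 1, 0)^T — this equals column 2 of H (binary 0010), so error is at position 2.
Correct: flip bit 2 of r = 111100100110000 to get c = 101100100110000.


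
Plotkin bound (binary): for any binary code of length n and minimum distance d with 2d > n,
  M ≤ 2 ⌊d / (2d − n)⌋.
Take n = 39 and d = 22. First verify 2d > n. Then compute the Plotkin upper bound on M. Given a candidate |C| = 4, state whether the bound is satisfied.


Plotkin bound M ≤ 8; given |C| = 4 ≤ bound (satisfied).

Check applicability: 2d = 44, n = 39.
2d − n = 5 > 0, so Plotkin applies.
Compute d/(2d−n) = 22/5 ≈ 4.4000.
⌊d/(2d−n)⌋ = 4.
Plotkin bound: M ≤ 2·4 = 8.
Given |C| = 4, check: satisfied.
This |C| is below the Plotkin bound.


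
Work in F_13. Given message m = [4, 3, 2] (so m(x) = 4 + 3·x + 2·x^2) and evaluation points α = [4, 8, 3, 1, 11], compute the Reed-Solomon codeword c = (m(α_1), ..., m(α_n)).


c = [9, 0, 5, 9, 6]

Message polynomial: m(x) = 4 + 3·x + 2·x^2 (mod 13).
For each evaluation point α_i, compute m(α_i) mod 13:
  α_1 = 4: Horner steps 2 → 11 → 9, so m(4) = 9.
  α_2 = 8: Horner steps 2 → 6 → 0, so m(8) = 0.
  α_3 = 3: Horner steps 2 → 9 → 5, so m(3) = 5.
  α_4 = 1: Horner steps 2 → 5 → 9, so m(1) = 9.
  α_5 = 11: Horner steps 2 → 12 → 6, so m(11) = 6.
Codeword c = [9, 0, 5, 9, 6] ∈ F_13^5.


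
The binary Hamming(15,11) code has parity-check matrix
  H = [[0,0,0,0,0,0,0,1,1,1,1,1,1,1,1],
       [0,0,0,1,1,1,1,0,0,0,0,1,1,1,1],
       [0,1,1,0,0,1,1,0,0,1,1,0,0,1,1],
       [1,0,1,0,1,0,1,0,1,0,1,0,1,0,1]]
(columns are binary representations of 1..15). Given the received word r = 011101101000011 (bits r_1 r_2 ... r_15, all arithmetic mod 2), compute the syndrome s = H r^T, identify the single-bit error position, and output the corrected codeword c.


s = (1, 1, 0, 0)^T, error position = 12, corrected codeword c = 011101101001011

Compute s = H r^T mod 2 one row at a time:
  s_1 = 0 + 1 + 0 + 0 + 0 + 0 + 1 + 1 = 3 ≡ 1 (mod 2).
  s_2 = 1 + 0 + 1 + 1 + 0 + 0 + 1 + 1 = 5 ≡ 1 (mod 2).
  s_3 = 1 + 1 + 1 + 1 + 0 + 0 + 1 + 1 = 6 ≡ 0 (mod 2).
  s_4 = 0 + 1 + 0 + 1 + 1 + 0 + 0 + 1 = 4 ≡ 0 (mod 2).
s = (1, 1, 0, 0)^T — this equals column 12 of H (binary 1100), so error is at position 12.
Correct: flip bit 12 of r = 011101101000011 to get c = 011101101001011.


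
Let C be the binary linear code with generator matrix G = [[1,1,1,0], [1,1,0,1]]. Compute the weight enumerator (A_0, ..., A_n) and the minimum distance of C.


Weight distribution: A_0 = 1, A_2 = 1, A_3 = 2. Minimum distance d = 2.

Enumerate all 2^2 = 4 messages m ∈ F_2^2.
For each, compute codeword c = mG in F_2^4, then tally its weight.
  m = 00 → c = 0000, weight = 0.
  m = 10 → c = 1110, weight = 3.
  m = 01 → c = 1101, weight = 3.
  m = 11 → c = 0011, weight = 2.
Tally weights:
  weight 0: 1 codewords.
  weight 2: 1 codewords.
  weight 3: 2 codewords.
Minimum distance d = smallest w > 0 with A_w > 0 = 2.
Sanity: Σ A_w = 4 = 2^2 = 4 ✓.


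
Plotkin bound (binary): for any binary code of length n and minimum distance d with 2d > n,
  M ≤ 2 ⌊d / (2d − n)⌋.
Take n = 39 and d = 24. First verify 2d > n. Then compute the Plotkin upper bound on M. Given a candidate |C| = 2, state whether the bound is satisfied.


Plotkin bound M ≤ 4; given |C| = 2 ≤ bound (satisfied).

Check applicability: 2d = 48, n = 39.
2d − n = 9 > 0, so Plotkin applies.
Compute d/(2d−n) = 24/9 ≈ 2.6667.
⌊d/(2d−n)⌋ = 2.
Plotkin bound: M ≤ 2·2 = 4.
Given |C| = 2, check: satisfied.
This |C| is below the Plotkin bound.


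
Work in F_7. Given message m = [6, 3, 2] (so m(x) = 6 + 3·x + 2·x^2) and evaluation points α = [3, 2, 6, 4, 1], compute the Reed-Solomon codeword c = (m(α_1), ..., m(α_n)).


c = [5, 6, 5, 1, 4]

Message polynomial: m(x) = 6 + 3·x + 2·x^2 (mod 7).
For each evaluation point α_i, compute m(α_i) mod 7:
  α_1 = 3: Horner steps 2 → 2 → 5, so m(3) = 5.
  α_2 = 2: Horner steps 2 → 0 → 6, so m(2) = 6.
  α_3 = 6: Horner steps 2 → 1 → 5, so m(6) = 5.
  α_4 = 4: Horner steps 2 → 4 → 1, so m(4) = 1.
  α_5 = 1: Horner steps 2 → 5 → 4, so m(1) = 4.
Codeword c = [5, 6, 5, 1, 4] ∈ F_7^5.


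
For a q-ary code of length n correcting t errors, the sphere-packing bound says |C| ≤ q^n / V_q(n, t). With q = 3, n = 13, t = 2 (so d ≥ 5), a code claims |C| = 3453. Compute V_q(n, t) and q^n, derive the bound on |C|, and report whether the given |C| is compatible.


V_q(n, t) = 339, q^n = 1594323, Hamming bound = 4703, |C| = 3453 ≤ bound (satisfied).

Step 1: Compute V_q(n, t) = Σ_{j=0}^2 C(n, j) (q−1)^j.
  j = 0: C(13,0)·(2)^0 = 1·1 = 1.
  j = 1: C(13,1)·(2)^1 = 13·2 = 26.
  j = 2: C(13,2)·(2)^2 = 78·4 = 312.
  V_q(n, t) = 1 + 26 + 312 = 339.
Step 2: q^n = 3^13 = 1594323.
Step 3: Hamming bound ⌊q^n / V_q(n,t)⌋ = ⌊1594323/339⌋ = 4703.
Step 4: Compare |C| = 3453 to 4703: satisfied.
The claimed |C| lies below the Hamming bound.


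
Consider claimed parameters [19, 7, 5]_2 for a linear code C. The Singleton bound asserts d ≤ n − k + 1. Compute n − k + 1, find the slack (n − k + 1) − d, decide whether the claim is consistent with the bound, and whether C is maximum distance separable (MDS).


Singleton RHS = n − k + 1 = 13, slack = 8, bound satisfied, not MDS.

Singleton bound: d ≤ n − k + 1.
Here n = 19, k = 7, so n − k + 1 = 13.
Given d = 5, check d ≤ 13: YES.
Slack = (n − k + 1) − d = 8.
The code is NOT MDS (slack = 8 > 0).
Description: the claimed parameters are [19, 7, 5]_2; such a code would be non-MDS.


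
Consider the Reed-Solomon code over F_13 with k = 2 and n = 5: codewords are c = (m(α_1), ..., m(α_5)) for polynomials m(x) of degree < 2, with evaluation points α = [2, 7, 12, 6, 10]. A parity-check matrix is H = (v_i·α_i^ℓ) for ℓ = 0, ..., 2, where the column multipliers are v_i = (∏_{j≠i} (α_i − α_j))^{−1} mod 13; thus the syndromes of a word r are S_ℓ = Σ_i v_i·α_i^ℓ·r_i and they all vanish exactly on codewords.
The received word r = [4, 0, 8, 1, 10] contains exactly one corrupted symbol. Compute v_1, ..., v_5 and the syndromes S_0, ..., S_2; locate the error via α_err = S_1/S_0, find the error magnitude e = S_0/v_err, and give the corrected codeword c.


S = (12, 11, 9), error at position 1, error magnitude e = 12, c = [5, 0, 8, 1, 10].

Step 1: column multipliers v_i = (∏_{j≠i}(α_i − α_j))^{−1} mod 13.
  i = 1 (α = 2): (2−7)(2−12)(2−6)(2−10) = (−5)·(−10)·(−4)·(−8) = 1600 ≡ 1, so v_1 = 1^{−1} = 1 (mod 13).
  i = 2 (α = 7): (7−2)(7−12)(7−6)(7−10) = 5·(−5)·1·(−3) = 75 ≡ 10, so v_2 = 10^{−1} = 4 (mod 13).
  i = 3 (α = 12): (12−2)(12−7)(12−6)(12−10) = 10·5·6·2 = 600 ≡ 2, so v_3 = 2^{−1} = 7 (mod 13).
  i = 4 (α = 6): (6−2)(6−7)(6−12)(6−10) = 4·(−1)·(−6)·(−4) = −96 ≡ 8, so v_4 = 8^{−1} = 5 (mod 13).
  i = 5 (α = 10): (10−2)(10−7)(10−12)(10−6) = 8·3·(−2)·4 = −192 ≡ 3, so v_5 = 3^{−1} = 9 (mod 13).
  v = [1, 4, 7, 5, 9].
Step 2: syndromes of r = [4, 0, 8, 1, 10] (all sums mod 13).
  S_0 = Σ v_i r_i = 1·4 + 4·0 + 7·8 + 5·1 + 9·10 = 155 ≡ 12.
  S_1 = Σ v_i α_i r_i = 1·2·4 + 4·7·0 + 7·12·8 + 5·6·1 + 9·10·10 = 1610 ≡ 11.
  α_i^2 mod 13 = [4, 10, 1, 10, 9].
  S_2 = Σ v_i α_i^2 r_i = 1·4·4 + 4·10·0 + 7·1·8 + 5·10·1 + 9·9·10 = 932 ≡ 9.
  S = (12, 11, 9) ≠ 0, so r is not a codeword (an error is present).
Step 3: locate the error. For a single error e at position i, S_ℓ = v_i·e·α_i^ℓ, so α_err = S_1/S_0.
  S_0^{−1} = 12^{−1} = 12 (mod 13), so α_err = 11·12 = 132 ≡ 2 = α_1. Error position i = 1.
  Consistency check: S_2/S_1 = 9·6 = 54 ≡ 2 = α_err ✓ (single-error assumption holds).
Step 4: error magnitude e = S_0/v_1 = S_0·∏_{j≠1}(α_1 − α_j) = 12·1 = 12 ≡ 12 (mod 13).
Step 5: correct position 1: c_1 = r_1 − e = 4 − 12 ≡ 5 (mod 13). Hence c = [5, 0, 8, 1, 10].
  Check: interpolating c through the α_i gives m(x) = 7 + 12·x (degree < 2) with m(α_i) = c_i for every i, so c is indeed a codeword.


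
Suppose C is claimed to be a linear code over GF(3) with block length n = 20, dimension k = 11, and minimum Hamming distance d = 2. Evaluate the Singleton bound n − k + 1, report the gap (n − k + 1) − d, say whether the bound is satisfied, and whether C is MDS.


Singleton RHS = n − k + 1 = 10, slack = 8, bound satisfied, not MDS.

Singleton bound: d ≤ n − k + 1.
Here n = 20, k = 11, so n − k + 1 = 10.
Given d = 2, check d ≤ 10: YES.
Slack = (n − k + 1) − d = 8.
The code is NOT MDS (slack = 8 > 0).
Description: the claimed parameters are [20, 11, 2]_3; such a code would be non-MDS.


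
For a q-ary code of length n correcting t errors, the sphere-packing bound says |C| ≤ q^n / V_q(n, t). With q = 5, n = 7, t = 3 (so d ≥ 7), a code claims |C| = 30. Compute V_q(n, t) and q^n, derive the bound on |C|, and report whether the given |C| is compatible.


V_q(n, t) = 2605, q^n = 78125, Hamming bound = 29, |C| = 30 > bound (violated).

Step 1: Compute V_q(n, t) = Σ_{j=0}^3 C(n, j) (q−1)^j.
  j = 0: C(7,0)·(4)^0 = 1·1 = 1.
  j = 1: C(7,1)·(4)^1 = 7·4 = 28.
  j = 2: C(7,2)·(4)^2 = 21·16 = 336.
  j = 3: C(7,3)·(4)^3 = 35·64 = 2240.
  V_q(n, t) = 1 + 28 + 336 + 2240 = 2605.
Step 2: q^n = 5^7 = 78125.
Step 3: Hamming bound ⌊q^n / V_q(n,t)⌋ = ⌊78125/2605⌋ = 29.
Step 4: Compare |C| = 30 to 29: violated.
The claimed |C| lies above the Hamming bound, so no 5-ary code of length 7 with d ≥ 7 can have 30 codewords.


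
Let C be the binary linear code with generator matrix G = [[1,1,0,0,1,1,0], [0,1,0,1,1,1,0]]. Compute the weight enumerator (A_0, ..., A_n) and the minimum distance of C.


Weight distribution: A_0 = 1, A_2 = 1, A_4 = 2. Minimum distance d = 2.

Enumerate all 2^2 = 4 messages m ∈ F_2^2.
For each, compute codeword c = mG in F_2^7, then tally its weight.
  m = 00 → c = 0000000, weight = 0.
  m = 10 → c = 1100110, weight = 4.
  m = 01 → c = 0101110, weight = 4.
  m = 11 → c = 1001000, weight = 2.
Tally weights:
  weight 0: 1 codewords.
  weight 2: 1 codewords.
  weight 4: 2 codewords.
Minimum distance d = smallest w > 0 with A_w > 0 = 2.
Sanity: Σ A_w = 4 = 2^2 = 4 ✓.


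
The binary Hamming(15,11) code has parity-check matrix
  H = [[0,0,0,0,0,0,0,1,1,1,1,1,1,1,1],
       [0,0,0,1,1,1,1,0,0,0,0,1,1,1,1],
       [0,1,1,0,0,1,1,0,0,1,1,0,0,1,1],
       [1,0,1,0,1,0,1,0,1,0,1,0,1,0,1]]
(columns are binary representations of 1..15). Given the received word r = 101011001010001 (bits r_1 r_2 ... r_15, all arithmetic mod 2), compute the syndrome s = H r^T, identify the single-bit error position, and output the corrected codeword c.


s = (1, 1, 0, 0)^T, error position = 12, corrected codeword c = 101011001011001

Compute s = H r^T mod 2 one row at a time:
  s_1 = 0 + 1 + 0 + 1 + 0 + 0 + 0 + 1 = 3 ≡ 1 (mod 2).
  s_2 = 0 + 1 + 1 + 0 + 0 + 0 + 0 + 1 = 3 ≡ 1 (mod 2).
  s_3 = 0 + 1 + 1 + 0 + 0 + 1 + 0 + 1 = 4 ≡ 0 (mod 2).
  s_4 = 1 + 1 + 1 + 0 + 1 + 1 + 0 + 1 = 6 ≡ 0 (mod 2).
s = (1, 1, 0, 0)^T — this equals column 12 of H (binary 1100), so error is at position 12.
Correct: flip bit 12 of r = 101011001010001 to get c = 101011001011001.


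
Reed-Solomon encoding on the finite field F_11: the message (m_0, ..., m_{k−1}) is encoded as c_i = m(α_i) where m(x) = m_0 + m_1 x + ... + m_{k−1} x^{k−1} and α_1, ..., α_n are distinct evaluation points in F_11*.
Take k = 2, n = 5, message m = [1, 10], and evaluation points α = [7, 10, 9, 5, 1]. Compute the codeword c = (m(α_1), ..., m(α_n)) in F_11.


c = [5, 2, 3, 7, 0]

Message polynomial: m(x) = 1 + 10·x (mod 11).
For each evaluation point α_i, compute m(α_i) mod 11:
  α_1 = 7: Horner steps 10 → 5, so m(7) = 5.
  α_2 = 10: Horner steps 10 → 2, so m(10) = 2.
  α_3 = 9: Horner steps 10 → 3, so m(9) = 3.
  α_4 = 5: Horner steps 10 → 7, so m(5) = 7.
  α_5 = 1: Horner steps 10 → 0, so m(1) = 0.
Codeword c = [5, 2, 3, 7, 0] ∈ F_11^5.


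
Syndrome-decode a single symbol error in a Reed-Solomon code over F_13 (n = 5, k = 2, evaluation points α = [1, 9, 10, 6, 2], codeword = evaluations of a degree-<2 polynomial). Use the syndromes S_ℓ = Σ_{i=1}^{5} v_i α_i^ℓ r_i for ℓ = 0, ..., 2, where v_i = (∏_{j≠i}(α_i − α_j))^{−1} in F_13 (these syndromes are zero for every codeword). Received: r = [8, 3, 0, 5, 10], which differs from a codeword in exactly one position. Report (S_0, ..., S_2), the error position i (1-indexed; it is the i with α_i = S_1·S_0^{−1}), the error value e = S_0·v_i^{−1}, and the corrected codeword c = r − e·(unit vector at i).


S = (5, 6, 2), error at position 2, error magnitude e = 5, c = [8, 11, 0, 5, 10].

Step 1: column multipliers v_i = (∏_{j≠i}(α_i − α_j))^{−1} mod 13.
  i = 1 (α = 1): (1−9)(1−10)(1−6)(1−2) = (−8)·(−9)·(−5)·(−1) = 360 ≡ 9, so v_1 = 9^{−1} = 3 (mod 13).
  i = 2 (α = 9): (9−1)(9−10)(9−6)(9−2) = 8·(−1)·3·7 = −168 ≡ 1, so v_2 = 1^{−1} = 1 (mod 13).
  i = 3 (α = 10): (10−1)(10−9)(10−6)(10−2) = 9·1·4·8 = 288 ≡ 2, so v_3 = 2^{−1} = 7 (mod 13).
  i = 4 (α = 6): (6−1)(6−9)(6−10)(6−2) = 5·(−3)·(−4)·4 = 240 ≡ 6, so v_4 = 6^{−1} = 11 (mod 13).
  i = 5 (α = 2): (2−1)(2−9)(2−10)(2−6) = 1·(−7)·(−8)·(−4) = −224 ≡ 10, so v_5 = 10^{−1} = 4 (mod 13).
  v = [3, 1, 7, 11, 4].
Step 2: syndromes of r = [8, 3, 0, 5, 10] (all sums mod 13).
  S_0 = Σ v_i r_i = 3·8 + 1·3 + 7·0 + 11·5 + 4·10 = 122 ≡ 5.
  S_1 = Σ v_i α_i r_i = 3·1·8 + 1·9·3 + 7·10·0 + 11·6·5 + 4·2·10 = 461 ≡ 6.
  α_i^2 mod 13 = [1, 3, 9, 10, 4].
  S_2 = Σ v_i α_i^2 r_i = 3·1·8 + 1·3·3 + 7·9·0 + 11·10·5 + 4·4·10 = 743 ≡ 2.
  S = (5, 6, 2) ≠ 0, so r is not a codeword (an error is present).
Step 3: locate the error. For a single error e at position i, S_ℓ = v_i·e·α_i^ℓ, so α_err = S_1/S_0.
  S_0^{−1} = 5^{−1} = 8 (mod 13), so α_err = 6·8 = 48 ≡ 9 = α_2. Error position i = 2.
  Consistency check: S_2/S_1 = 2·11 = 22 ≡ 9 = α_err ✓ (single-error assumption holds).
Step 4: error magnitude e = S_0/v_2 = S_0·∏_{j≠2}(α_2 − α_j) = 5·1 = 5 ≡ 5 (mod 13).
Step 5: correct position 2: c_2 = r_2 − e = 3 − 5 ≡ 11 (mod 13). Hence c = [8, 11, 0, 5, 10].
  Check: interpolating c through the α_i gives m(x) = 6 + 2·x (degree < 2) with m(α_i) = c_i for every i, so c is indeed a codeword.


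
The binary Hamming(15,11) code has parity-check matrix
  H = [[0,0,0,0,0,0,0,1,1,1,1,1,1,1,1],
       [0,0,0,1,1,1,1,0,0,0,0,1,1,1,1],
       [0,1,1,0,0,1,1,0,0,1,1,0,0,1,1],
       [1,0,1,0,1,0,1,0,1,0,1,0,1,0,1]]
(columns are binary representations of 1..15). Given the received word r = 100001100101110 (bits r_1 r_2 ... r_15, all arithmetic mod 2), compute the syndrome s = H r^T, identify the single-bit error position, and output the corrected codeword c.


s = (0, 1, 0, 1)^T, error position = 5, corrected codeword c = 100011100101110

Compute s = H r^T mod 2 one row at a time:
  s_1 = 0 + 0 + 1 + 0 + 1 + 1 + 1 + 0 = 4 ≡ 0 (mod 2).
  s_2 = 0 + 0 + 1 + 1 + 1 + 1 + 1 + 0 = 5 ≡ 1 (mod 2).
  s_3 = 0 + 0 + 1 + 1 + 1 + 0 + 1 + 0 = 4 ≡ 0 (mod 2).
  s_4 = 1 + 0 + 0 + 1 + 0 + 0 + 1 + 0 = 3 ≡ 1 (mod 2).
s = (0, 1, 0, 1)^T — this equals column 5 of H (binary 0101), so error is at position 5.
Correct: flip bit 5 of r = 100001100101110 to get c = 100011100101110.


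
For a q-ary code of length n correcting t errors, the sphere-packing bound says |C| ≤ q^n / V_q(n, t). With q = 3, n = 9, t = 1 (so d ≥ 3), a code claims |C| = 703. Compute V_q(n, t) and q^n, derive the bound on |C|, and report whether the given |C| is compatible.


V_q(n, t) = 19, q^n = 19683, Hamming bound = 1035, |C| = 703 ≤ bound (satisfied).

Step 1: Compute V_q(n, t) = Σ_{j=0}^1 C(n, j) (q−1)^j.
  j = 0: C(9,0)·(2)^0 = 1·1 = 1.
  j = 1: C(9,1)·(2)^1 = 9·2 = 18.
  V_q(n, t) = 1 + 18 = 19.
Step 2: q^n = 3^9 = 19683.
Step 3: Hamming bound ⌊q^n / V_q(n,t)⌋ = ⌊19683/19⌋ = 1035.
Step 4: Compare |C| = 703 to 1035: satisfied.
The claimed |C| lies below the Hamming bound.


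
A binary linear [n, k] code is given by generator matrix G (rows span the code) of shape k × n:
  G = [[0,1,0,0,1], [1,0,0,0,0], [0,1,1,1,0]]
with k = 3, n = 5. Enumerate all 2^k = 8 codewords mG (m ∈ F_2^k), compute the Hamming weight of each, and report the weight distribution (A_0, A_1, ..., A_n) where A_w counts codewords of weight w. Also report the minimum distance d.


Weight distribution: A_0 = 1, A_1 = 1, A_2 = 1, A_3 = 3, A_4 = 2. Minimum distance d = 1.

Enumerate all 2^3 = 8 messages m ∈ F_2^3.
For each, compute codeword c = mG in F_2^5, then tally its weight.
  m = 000 → c = 00000, weight = 0.
  m = 100 → c = 01001, weight = 2.
  m = 010 → c = 10000, weight = 1.
  m = 110 → c = 11001, weight = 3.
  m = 001 → c = 01110, weight = 3.
  m = 101 → c = 00111, weight = 3.
  m = 011 → c = 11110, weight = 4.
  m = 111 → c = 10111, weight = 4.
Tally weights:
  weight 0: 1 codewords.
  weight 1: 1 codewords.
  weight 2: 1 codewords.
  weight 3: 3 codewords.
  weight 4: 2 codewords.
Minimum distance d = smallest w > 0 with A_w > 0 = 1.
Sanity: Σ A_w = 8 = 2^3 = 8 ✓.


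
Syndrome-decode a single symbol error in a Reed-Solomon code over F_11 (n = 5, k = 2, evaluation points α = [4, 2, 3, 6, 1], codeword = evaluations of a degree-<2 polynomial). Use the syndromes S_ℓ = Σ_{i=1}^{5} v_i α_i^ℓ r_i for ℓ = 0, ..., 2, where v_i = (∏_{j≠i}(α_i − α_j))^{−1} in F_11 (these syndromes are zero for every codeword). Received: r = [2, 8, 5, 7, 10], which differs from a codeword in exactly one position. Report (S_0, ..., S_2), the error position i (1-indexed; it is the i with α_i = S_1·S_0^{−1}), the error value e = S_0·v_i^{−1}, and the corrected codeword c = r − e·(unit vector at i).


S = (4, 4, 4), error at position 5, error magnitude e = 10, c = [2, 8, 5, 7, 0].

Step 1: column multipliers v_i = (∏_{j≠i}(α_i − α_j))^{−1} mod 11.
  i = 1 (α = 4): (4−2)(4−3)(4−6)(4−1) = 2·1·(−2)·3 = −12 ≡ 10, so v_1 = 10^{−1} = 10 (mod 11).
  i = 2 (α = 2): (2−4)(2−3)(2−6)(2−1) = (−2)·(−1)·(−4)·1 = −8 ≡ 3, so v_2 = 3^{−1} = 4 (mod 11).
  i = 3 (α = 3): (3−4)(3−2)(3−6)(3−1) = (−1)·1·(−3)·2 = 6 ≡ 6, so v_3 = 6^{−1} = 2 (mod 11).
  i = 4 (α = 6): (6−4)(6−2)(6−3)(6−1) = 2·4·3·5 = 120 ≡ 10, so v_4 = 10^{−1} = 10 (mod 11).
  i = 5 (α = 1): (1−4)(1−2)(1−3)(1−6) = (−3)·(−1)·(−2)·(−5) = 30 ≡ 8, so v_5 = 8^{−1} = 7 (mod 11).
  v = [10, 4, 2, 10, 7].
Step 2: syndromes of r = [2, 8, 5, 7, 10] (all sums mod 11).
  S_0 = Σ v_i r_i = 10·2 + 4·8 + 2·5 + 10·7 + 7·10 = 202 ≡ 4.
  S_1 = Σ v_i α_i r_i = 10·4·2 + 4·2·8 + 2·3·5 + 10·6·7 + 7·1·10 = 664 ≡ 4.
  α_i^2 mod 11 = [5, 4, 9, 3, 1].
  S_2 = Σ v_i α_i^2 r_i = 10·5·2 + 4·4·8 + 2·9·5 + 10·3·7 + 7·1·10 = 598 ≡ 4.
  S = (4, 4, 4) ≠ 0, so r is not a codeword (an error is present).
Step 3: locate the error. For a single error e at position i, S_ℓ = v_i·e·α_i^ℓ, so α_err = S_1/S_0.
  S_0^{−1} = 4^{−1} = 3 (mod 11), so α_err = 4·3 = 12 ≡ 1 = α_5. Error position i = 5.
  Consistency check: S_2/S_1 = 4·3 = 12 ≡ 1 = α_err ✓ (single-error assumption holds).
Step 4: error magnitude e = S_0/v_5 = S_0·∏_{j≠5}(α_5 − α_j) = 4·8 = 32 ≡ 10 (mod 11).
Step 5: correct position 5: c_5 = r_5 − e = 10 − 10 ≡ 0 (mod 11). Hence c = [2, 8, 5, 7, 0].
  Check: interpolating c through the α_i gives m(x) = 3 + 8·x (degree < 2) with m(α_i) = c_i for every i, so c is indeed a codeword.


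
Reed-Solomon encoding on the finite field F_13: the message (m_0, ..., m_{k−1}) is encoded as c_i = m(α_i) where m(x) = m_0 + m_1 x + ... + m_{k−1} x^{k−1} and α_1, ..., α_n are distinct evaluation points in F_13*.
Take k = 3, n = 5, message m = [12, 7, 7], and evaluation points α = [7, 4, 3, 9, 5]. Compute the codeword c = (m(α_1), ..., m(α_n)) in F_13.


c = [1, 9, 5, 5, 1]

Message polynomial: m(x) = 12 + 7·x + 7·x^2 (mod 13).
For each evaluation point α_i, compute m(α_i) mod 13:
  α_1 = 7: Horner steps 7 → 4 → 1, so m(7) = 1.
  α_2 = 4: Horner steps 7 → 9 → 9, so m(4) = 9.
  α_3 = 3: Horner steps 7 → 2 → 5, so m(3) = 5.
  α_4 = 9: Horner steps 7 → 5 → 5, so m(9) = 5.
  α_5 = 5: Horner steps 7 → 3 → 1, so m(5) = 1.
Codeword c = [1, 9, 5, 5, 1] ∈ F_13^5.


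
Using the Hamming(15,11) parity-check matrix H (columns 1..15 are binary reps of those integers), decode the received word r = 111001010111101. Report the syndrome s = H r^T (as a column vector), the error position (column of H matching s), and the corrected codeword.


s = (0, 0, 0, 1)^T, error position = 1, corrected codeword c = 011001010111101

Compute s = H r^T mod 2 one row at a time:
  s_1 = 1 + 0 + 1 + 1 + 1 + 1 + 0 + 1 = 6 ≡ 0 (mod 2).
  s_2 = 0 + 0 + 1 + 0 + 1 + 1 + 0 + 1 = 4 ≡ 0 (mod 2).
  s_3 = 1 + 1 + 1 + 0 + 1 + 1 + 0 + 1 = 6 ≡ 0 (mod 2).
  s_4 = 1 + 1 + 0 + 0 + 0 + 1 + 1 + 1 = 5 ≡ 1 (mod 2).
s = (0, 0, 0, 1)^T — this equals column 1 of H (binary 0001), so error is at position 1.
Correct: flip bit 1 of r = 111001010111101 to get c = 011001010111101.


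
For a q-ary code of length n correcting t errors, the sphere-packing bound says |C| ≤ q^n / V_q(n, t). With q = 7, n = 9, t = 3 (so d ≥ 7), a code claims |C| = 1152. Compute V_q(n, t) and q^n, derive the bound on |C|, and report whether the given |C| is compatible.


V_q(n, t) = 19495, q^n = 40353607, Hamming bound = 2069, |C| = 1152 ≤ bound (satisfied).

Step 1: Compute V_q(n, t) = Σ_{j=0}^3 C(n, j) (q−1)^j.
  j = 0: C(9,0)·(6)^0 = 1·1 = 1.
  j = 1: C(9,1)·(6)^1 = 9·6 = 54.
  j = 2: C(9,2)·(6)^2 = 36·36 = 1296.
  j = 3: C(9,3)·(6)^3 = 84·216 = 18144.
  V_q(n, t) = 1 + 54 + 1296 + 18144 = 19495.
Step 2: q^n = 7^9 = 40353607.
Step 3: Hamming bound ⌊q^n / V_q(n,t)⌋ = ⌊40353607/19495⌋ = 2069.
Step 4: Compare |C| = 1152 to 2069: satisfied.
The claimed |C| lies below the Hamming bound.


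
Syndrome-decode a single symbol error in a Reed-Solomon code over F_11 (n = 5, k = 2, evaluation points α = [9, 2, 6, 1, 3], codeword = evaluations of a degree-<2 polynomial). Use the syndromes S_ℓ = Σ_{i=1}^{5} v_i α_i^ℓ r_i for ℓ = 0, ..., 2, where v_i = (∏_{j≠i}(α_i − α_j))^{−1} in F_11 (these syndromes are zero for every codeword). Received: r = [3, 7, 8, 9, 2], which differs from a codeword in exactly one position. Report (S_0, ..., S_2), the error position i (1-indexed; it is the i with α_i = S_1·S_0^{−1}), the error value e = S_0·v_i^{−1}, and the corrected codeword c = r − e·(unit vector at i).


S = (8, 5, 10), error at position 2, error magnitude e = 7, c = [3, 0, 8, 9, 2].

Step 1: column multipliers v_i = (∏_{j≠i}(α_i − α_j))^{−1} mod 11.
  i = 1 (α = 9): (9−2)(9−6)(9−1)(9−3) = 7·3·8·6 = 1008 ≡ 7, so v_1 = 7^{−1} = 8 (mod 11).
  i = 2 (α = 2): (2−9)(2−6)(2−1)(2−3) = (−7)·(−4)·1·(−1) = −28 ≡ 5, so v_2 = 5^{−1} = 9 (mod 11).
  i = 3 (α = 6): (6−9)(6−2)(6−1)(6−3) = (−3)·4·5·3 = −180 ≡ 7, so v_3 = 7^{−1} = 8 (mod 11).
  i = 4 (α = 1): (1−9)(1−2)(1−6)(1−3) = (−8)·(−1)·(−5)·(−2) = 80 ≡ 3, so v_4 = 3^{−1} = 4 (mod 11).
  i = 5 (α = 3): (3−9)(3−2)(3−6)(3−1) = (−6)·1·(−3)·2 = 36 ≡ 3, so v_5 = 3^{−1} = 4 (mod 11).
  v = [8, 9, 8, 4, 4].
Step 2: syndromes of r = [3, 7, 8, 9, 2] (all sums mod 11).
  S_0 = Σ v_i r_i = 8·3 + 9·7 + 8·8 + 4·9 + 4·2 = 195 ≡ 8.
  S_1 = Σ v_i α_i r_i = 8·9·3 + 9·2·7 + 8·6·8 + 4·1·9 + 4·3·2 = 786 ≡ 5.
  α_i^2 mod 11 = [4, 4, 3, 1, 9].
  S_2 = Σ v_i α_i^2 r_i = 8·4·3 + 9·4·7 + 8·3·8 + 4·1·9 + 4·9·2 = 648 ≡ 10.
  S = (8, 5, 10) ≠ 0, so r is not a codeword (an error is present).
Step 3: locate the error. For a single error e at position i, S_ℓ = v_i·e·α_i^ℓ, so α_err = S_1/S_0.
  S_0^{−1} = 8^{−1} = 7 (mod 11), so α_err = 5·7 = 35 ≡ 2 = α_2. Error position i = 2.
  Consistency check: S_2/S_1 = 10·9 = 90 ≡ 2 = α_err ✓ (single-error assumption holds).
Step 4: error magnitude e = S_0/v_2 = S_0·∏_{j≠2}(α_2 − α_j) = 8·5 = 40 ≡ 7 (mod 11).
Step 5: correct position 2: c_2 = r_2 − e = 7 − 7 ≡ 0 (mod 11). Hence c = [3, 0, 8, 9, 2].
  Check: interpolating c through the α_i gives m(x) = 7 + 2·x (degree < 2) with m(α_i) = c_i for every i, so c is indeed a codeword.


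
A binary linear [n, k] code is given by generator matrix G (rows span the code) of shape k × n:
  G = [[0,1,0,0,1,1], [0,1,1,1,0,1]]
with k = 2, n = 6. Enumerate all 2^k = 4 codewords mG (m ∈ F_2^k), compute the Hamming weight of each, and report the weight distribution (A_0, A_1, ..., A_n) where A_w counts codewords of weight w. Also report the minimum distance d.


Weight distribution: A_0 = 1, A_3 = 2, A_4 = 1. Minimum distance d = 3.

Enumerate all 2^2 = 4 messages m ∈ F_2^2.
For each, compute codeword c = mG in F_2^6, then tally its weight.
  m = 00 → c = 000000, weight = 0.
  m = 10 → c = 010011, weight = 3.
  m = 01 → c = 011101, weight = 4.
  m = 11 → c = 001110, weight = 3.
Tally weights:
  weight 0: 1 codewords.
  weight 3: 2 codewords.
  weight 4: 1 codewords.
Minimum distance d = smallest w > 0 with A_w > 0 = 3.
Sanity: Σ A_w = 4 = 2^2 = 4 ✓.


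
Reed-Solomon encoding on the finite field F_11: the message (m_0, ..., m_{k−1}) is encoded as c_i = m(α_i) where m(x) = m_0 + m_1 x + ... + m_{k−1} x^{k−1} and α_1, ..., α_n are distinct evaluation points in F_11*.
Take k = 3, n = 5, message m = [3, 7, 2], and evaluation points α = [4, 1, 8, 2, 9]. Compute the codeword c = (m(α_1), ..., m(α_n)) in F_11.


c = [8, 1, 0, 3, 8]

Message polynomial: m(x) = 3 + 7·x + 2·x^2 (mod 11).
For each evaluation point α_i, compute m(α_i) mod 11:
  α_1 = 4: Horner steps 2 → 4 → 8, so m(4) = 8.
  α_2 = 1: Horner steps 2 → 9 → 1, so m(1) = 1.
  α_3 = 8: Horner steps 2 → 1 → 0, so m(8) = 0.
  α_4 = 2: Horner steps 2 → 0 → 3, so m(2) = 3.
  α_5 = 9: Horner steps 2 → 3 → 8, so m(9) = 8.
Codeword c = [8, 1, 0, 3, 8] ∈ F_11^5.


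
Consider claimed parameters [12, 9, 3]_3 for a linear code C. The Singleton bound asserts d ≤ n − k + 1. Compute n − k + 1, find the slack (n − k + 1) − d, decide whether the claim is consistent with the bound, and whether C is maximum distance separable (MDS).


Singleton RHS = n − k + 1 = 4, slack = 1, bound satisfied, not MDS.

Singleton bound: d ≤ n − k + 1.
Here n = 12, k = 9, so n − k + 1 = 4.
Given d = 3, check d ≤ 4: YES.
Slack = (n − k + 1) − d = 1.
The code is NOT MDS (slack = 1 > 0).
Description: the claimed parameters are [12, 9, 3]_3; such a code would be non-MDS.


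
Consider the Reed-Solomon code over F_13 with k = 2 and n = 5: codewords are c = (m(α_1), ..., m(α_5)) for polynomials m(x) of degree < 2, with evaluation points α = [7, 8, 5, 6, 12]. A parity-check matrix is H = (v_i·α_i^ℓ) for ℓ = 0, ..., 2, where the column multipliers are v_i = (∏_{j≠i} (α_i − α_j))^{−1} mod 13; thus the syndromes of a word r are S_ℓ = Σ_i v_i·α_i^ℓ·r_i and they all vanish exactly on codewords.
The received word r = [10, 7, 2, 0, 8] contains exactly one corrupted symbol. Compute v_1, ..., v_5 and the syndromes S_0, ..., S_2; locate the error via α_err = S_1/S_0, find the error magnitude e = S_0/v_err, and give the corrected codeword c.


S = (4, 7, 9), error at position 3, error magnitude e = 12, c = [10, 7, 3, 0, 8].

Step 1: column multipliers v_i = (∏_{j≠i}(α_i − α_j))^{−1} mod 13.
  i = 1 (α = 7): (7−8)(7−5)(7−6)(7−12) = (−1)·2·1·(−5) = 10 ≡ 10, so v_1 = 10^{−1} = 4 (mod 13).
  i = 2 (α = 8): (8−7)(8−5)(8−6)(8−12) = 1·3·2·(−4) = −24 ≡ 2, so v_2 = 2^{−1} = 7 (mod 13).
  i = 3 (α = 5): (5−7)(5−8)(5−6)(5−12) = (−2)·(−3)·(−1)·(−7) = 42 ≡ 3, so v_3 = 3^{−1} = 9 (mod 13).
  i = 4 (α = 6): (6−7)(6−8)(6−5)(6−12) = (−1)·(−2)·1·(−6) = −12 ≡ 1, so v_4 = 1^{−1} = 1 (mod 13).
  i = 5 (α = 12): (12−7)(12−8)(12−5)(12−6) = 5·4·7·6 = 840 ≡ 8, so v_5 = 8^{−1} = 5 (mod 13).
  v = [4, 7, 9, 1, 5].
Step 2: syndromes of r = [10, 7, 2, 0, 8] (all sums mod 13).
  S_0 = Σ v_i r_i = 4·10 + 7·7 + 9·2 + 1·0 + 5·8 = 147 ≡ 4.
  S_1 = Σ v_i α_i r_i = 4·7·10 + 7·8·7 + 9·5·2 + 1·6·0 + 5·12·8 = 1242 ≡ 7.
  α_i^2 mod 13 = [10, 12, 12, 10, 1].
  S_2 = Σ v_i α_i^2 r_i = 4·10·10 + 7·12·7 + 9·12·2 + 1·10·0 + 5·1·8 = 1244 ≡ 9.
  S = (4, 7, 9) ≠ 0, so r is not a codeword (an error is present).
Step 3: locate the error. For a single error e at position i, S_ℓ = v_i·e·α_i^ℓ, so α_err = S_1/S_0.
  S_0^{−1} = 4^{−1} = 10 (mod 13), so α_err = 7·10 = 70 ≡ 5 = α_3. Error position i = 3.
  Consistency check: S_2/S_1 = 9·2 = 18 ≡ 5 = α_err ✓ (single-error assumption holds).
Step 4: error magnitude e = S_0/v_3 = S_0·∏_{j≠3}(α_3 − α_j) = 4·3 = 12 ≡ 12 (mod 13).
Step 5: correct position 3: c_3 = r_3 − e = 2 − 12 ≡ 3 (mod 13). Hence c = [10, 7, 3, 0, 8].
  Check: interpolating c through the α_i gives m(x) = 5 + 10·x (degree < 2) with m(α_i) = c_i for every i, so c is indeed a codeword.


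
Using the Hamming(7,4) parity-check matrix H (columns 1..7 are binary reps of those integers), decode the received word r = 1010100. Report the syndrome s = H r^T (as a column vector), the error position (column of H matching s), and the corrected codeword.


s = (1, 1, 1)^T, error position = 7, corrected codeword c = 1010101

Compute s = H r^T mod 2 one row at a time:
  s_1 = 0 + 1 + 0 + 0 = 1 ≡ 1 (mod 2).
  s_2 = 0 + 1 + 0 + 0 = 1 ≡ 1 (mod 2).
  s_3 = 1 + 1 + 1 + 0 = 3 ≡ 1 (mod 2).
s = (1, 1, 1)^T — this equals column 7 of H (binary 111), so error is at position 7.
Correct: flip bit 7 of r = 1010100 to get c = 1010101.


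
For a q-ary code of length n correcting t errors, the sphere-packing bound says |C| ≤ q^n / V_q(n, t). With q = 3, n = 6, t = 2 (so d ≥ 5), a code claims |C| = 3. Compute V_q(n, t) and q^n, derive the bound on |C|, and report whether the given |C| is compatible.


V_q(n, t) = 73, q^n = 729, Hamming bound = 9, |C| = 3 ≤ bound (satisfied).

Step 1: Compute V_q(n, t) = Σ_{j=0}^2 C(n, j) (q−1)^j.
  j = 0: C(6,0)·(2)^0 = 1·1 = 1.
  j = 1: C(6,1)·(2)^1 = 6·2 = 12.
  j = 2: C(6,2)·(2)^2 = 15·4 = 60.
  V_q(n, t) = 1 + 12 + 60 = 73.
Step 2: q^n = 3^6 = 729.
Step 3: Hamming bound ⌊q^n / V_q(n,t)⌋ = ⌊729/73⌋ = 9.
Step 4: Compare |C| = 3 to 9: satisfied.
The claimed |C| lies below the Hamming bound.


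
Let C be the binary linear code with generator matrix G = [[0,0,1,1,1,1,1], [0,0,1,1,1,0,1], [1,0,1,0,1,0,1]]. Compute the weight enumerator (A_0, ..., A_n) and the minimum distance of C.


Weight distribution: A_0 = 1, A_1 = 1, A_2 = 1, A_3 = 1, A_4 = 2, A_5 = 2. Minimum distance d = 1.

Enumerate all 2^3 = 8 messages m ∈ F_2^3.
For each, compute codeword c = mG in F_2^7, then tally its weight.
  m = 000 → c = 0000000, weight = 0.
  m = 100 → c = 0011111, weight = 5.
  m = 010 → c = 0011101, weight = 4.
  m = 110 → c = 0000010, weight = 1.
  m = 001 → c = 1010101, weight = 4.
  m = 101 → c = 1001010, weight = 3.
  m = 011 → c = 1001000, weight = 2.
  m = 111 → c = 1010111, weight = 5.
Tally weights:
  weight 0: 1 codewords.
  weight 1: 1 codewords.
  weight 2: 1 codewords.
  weight 3: 1 codewords.
  weight 4: 2 codewords.
  weight 5: 2 codewords.
Minimum distance d = smallest w > 0 with A_w > 0 = 1.
Sanity: Σ A_w = 8 = 2^3 = 8 ✓.


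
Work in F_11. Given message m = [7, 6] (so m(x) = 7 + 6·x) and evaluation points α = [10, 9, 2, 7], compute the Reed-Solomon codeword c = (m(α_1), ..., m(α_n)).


c = [1, 6, 8, 5]

Message polynomial: m(x) = 7 + 6·x (mod 11).
For each evaluation point α_i, compute m(α_i) mod 11:
  α_1 = 10: Horner steps 6 → 1, so m(10) = 1.
  α_2 = 9: Horner steps 6 → 6, so m(9) = 6.
  α_3 = 2: Horner steps 6 → 8, so m(2) = 8.
  α_4 = 7: Horner steps 6 → 5, so m(7) = 5.
Codeword c = [1, 6, 8, 5] ∈ F_11^4.


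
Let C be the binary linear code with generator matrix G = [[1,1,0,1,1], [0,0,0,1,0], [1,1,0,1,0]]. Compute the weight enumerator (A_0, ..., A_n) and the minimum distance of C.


Weight distribution: A_0 = 1, A_1 = 2, A_2 = 2, A_3 = 2, A_4 = 1. Minimum distance d = 1.

Enumerate all 2^3 = 8 messages m ∈ F_2^3.
For each, compute codeword c = mG in F_2^5, then tally its weight.
  m = 000 → c = 00000, weight = 0.
  m = 100 → c = 11011, weight = 4.
  m = 010 → c = 00010, weight = 1.
  m = 110 → c = 11001, weight = 3.
  m = 001 → c = 11010, weight = 3.
  m = 101 → c = 00001, weight = 1.
  m = 011 → c = 11000, weight = 2.
  m = 111 → c = 00011, weight = 2.
Tally weights:
  weight 0: 1 codewords.
  weight 1: 2 codewords.
  weight 2: 2 codewords.
  weight 3: 2 codewords.
  weight 4: 1 codewords.
Minimum distance d = smallest w > 0 with A_w > 0 = 1.
Sanity: Σ A_w = 8 = 2^3 = 8 ✓.


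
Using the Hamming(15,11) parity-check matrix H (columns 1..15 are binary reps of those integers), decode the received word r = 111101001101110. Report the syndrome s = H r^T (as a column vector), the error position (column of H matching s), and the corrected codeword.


s = (1, 1, 1, 0)^T, error position = 14, corrected codeword c = 111101001101100

Compute s = H r^T mod 2 one row at a time:
  s_1 = 0 + 1 + 1 + 0 + 1 + 1 + 1 + 0 = 5 ≡ 1 (mod 2).
  s_2 = 1 + 0 + 1 + 0 + 1 + 1 + 1 + 0 = 5 ≡ 1 (mod 2).
  s_3 = 1 + 1 + 1 + 0 + 1 + 0 + 1 + 0 = 5 ≡ 1 (mod 2).
  s_4 = 1 + 1 + 0 + 0 + 1 + 0 + 1 + 0 = 4 ≡ 0 (mod 2).
s = (1, 1, 1, 0)^T — this equals column 14 of H (binary 1110), so error is at position 14.
Correct: flip bit 14 of r = 111101001101110 to get c = 111101001101100.


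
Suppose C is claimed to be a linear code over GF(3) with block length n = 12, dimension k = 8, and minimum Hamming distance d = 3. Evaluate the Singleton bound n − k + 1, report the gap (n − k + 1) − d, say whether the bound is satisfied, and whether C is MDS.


Singleton RHS = n − k + 1 = 5, slack = 2, bound satisfied, not MDS.

Singleton bound: d ≤ n − k + 1.
Here n = 12, k = 8, so n − k + 1 = 5.
Given d = 3, check d ≤ 5: YES.
Slack = (n − k + 1) − d = 2.
The code is NOT MDS (slack = 2 > 0).
Description: the claimed parameters are [12, 8, 3]_3; such a code would be non-MDS.
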